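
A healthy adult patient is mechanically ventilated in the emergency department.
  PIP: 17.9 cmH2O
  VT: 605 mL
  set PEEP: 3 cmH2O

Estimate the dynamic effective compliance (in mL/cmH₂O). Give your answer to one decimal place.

40.6

Dynamic compliance = Vt / (PIP − PEEP) = 605 / (17.9 − 3) = 605 / 14.9 = 40.604 mL/cmH2O.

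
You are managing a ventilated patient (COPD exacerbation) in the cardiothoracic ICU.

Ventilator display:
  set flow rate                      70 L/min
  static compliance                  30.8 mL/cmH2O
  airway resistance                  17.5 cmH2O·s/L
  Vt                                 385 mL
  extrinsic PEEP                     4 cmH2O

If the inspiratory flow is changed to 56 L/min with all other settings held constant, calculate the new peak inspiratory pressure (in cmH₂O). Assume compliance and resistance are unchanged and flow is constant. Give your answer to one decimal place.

32.8

Flow: 70 L/min ÷ 60 = 1.1667 L/s.
New flow: 56 L/min ÷ 60 = 0.9333 L/s.
PIP = Vt/C + R·V̇ + PEEP (constant-flow equation of motion).
Only the resistive term changes: ΔPIP = R × ΔV̇ = 17.5 × (0.9333 − 1.1667) = 17.5 × -0.2334 = -4.085 cmH2O.
Original PIP = 385/30.8 + 17.5×1.1667 + 4 = 36.917 cmH2O; new PIP = 36.917 + (-4.085) = 32.832 cmH2O.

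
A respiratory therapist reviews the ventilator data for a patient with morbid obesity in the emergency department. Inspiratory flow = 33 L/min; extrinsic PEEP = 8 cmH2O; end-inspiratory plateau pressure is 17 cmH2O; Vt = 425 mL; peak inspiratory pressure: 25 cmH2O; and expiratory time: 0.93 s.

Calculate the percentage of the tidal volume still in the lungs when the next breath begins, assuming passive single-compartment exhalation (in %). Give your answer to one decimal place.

Flow: 33 L/min ÷ 60 = 0.55 L/s.
R = (PIP − Pplat)/V̇ = (25 − 17) / 0.55 = 8.0/0.55 = 14.545 cmH2O·s/L.
C = Vt/(Pplat − PEEP) = 425.0 / (17 − 8) = 425.0/9.0 = 47.222 mL/cmH2O.
τ = R × C = 14.545 × 0.04722 L/cmH2O = 0.6868 s.
Fraction remaining at end-expiration = e^(−Te/τ) = e^(−0.93/0.6868) = 0.2582 → 25.82%.

25.8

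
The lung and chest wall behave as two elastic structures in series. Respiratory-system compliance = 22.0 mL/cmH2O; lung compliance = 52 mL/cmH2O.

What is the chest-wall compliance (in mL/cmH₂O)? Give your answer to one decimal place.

38.1

1/Ccw = 1/Crs − 1/CL.
1/Ccw = 1/22.0 − 1/52 = 0.02622.
Ccw = 38.139 mL/cmH2O.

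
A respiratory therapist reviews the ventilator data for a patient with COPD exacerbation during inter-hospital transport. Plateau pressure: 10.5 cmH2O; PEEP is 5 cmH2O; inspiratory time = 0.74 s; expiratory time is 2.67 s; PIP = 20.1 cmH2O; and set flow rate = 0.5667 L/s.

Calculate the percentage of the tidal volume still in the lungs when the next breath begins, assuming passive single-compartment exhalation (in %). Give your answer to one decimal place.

Vt = flow × Ti = 0.5667 L/s × 0.74 s × 1000 mL/L = 419.36 mL.
R = (PIP − Pplat)/V̇ = (20.1 − 10.5) / 0.5667 = 9.6/0.5667 = 16.94 cmH2O·s/L.
C = Vt/(Pplat − PEEP) = 419.36 / (10.5 − 5) = 419.36/5.5 = 76.247 mL/cmH2O.
τ = R × C = 16.94 × 0.07625 L/cmH2O = 1.292 s.
Fraction remaining at end-expiration = e^(−Te/τ) = e^(−2.67/1.292) = 0.1266 → 12.66%.

12.7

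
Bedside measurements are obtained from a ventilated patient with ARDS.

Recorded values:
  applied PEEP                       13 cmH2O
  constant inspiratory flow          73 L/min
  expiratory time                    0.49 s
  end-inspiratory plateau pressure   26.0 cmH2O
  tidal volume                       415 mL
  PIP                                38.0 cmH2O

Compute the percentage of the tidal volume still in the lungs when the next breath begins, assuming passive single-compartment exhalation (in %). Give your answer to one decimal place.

Flow: 73 L/min ÷ 60 = 1.2167 L/s.
R = (PIP − Pplat)/V̇ = (38.0 − 26.0) / 1.2167 = 12.0/1.2167 = 9.863 cmH2O·s/L.
C = Vt/(Pplat − PEEP) = 415.0 / (26.0 − 13) = 415.0/13.0 = 31.923 mL/cmH2O.
τ = R × C = 9.863 × 0.03192 L/cmH2O = 0.3148 s.
Fraction remaining at end-expiration = e^(−Te/τ) = e^(−0.49/0.3148) = 0.2109 → 21.09%.

21.1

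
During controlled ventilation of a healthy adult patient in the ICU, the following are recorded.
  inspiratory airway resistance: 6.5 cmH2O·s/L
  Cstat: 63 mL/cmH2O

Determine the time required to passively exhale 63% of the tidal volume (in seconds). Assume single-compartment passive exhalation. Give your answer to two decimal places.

τ = R × C = 6.5 × 63 mL/cmH2O = 6.5 × 0.063 L/cmH2O = 0.4095 s.
Exhaled fraction f = 1 − e^(−t/τ) → t = −τ·ln(1 − f) = −0.4095·ln(0.37) = 0.4071 s.

0.41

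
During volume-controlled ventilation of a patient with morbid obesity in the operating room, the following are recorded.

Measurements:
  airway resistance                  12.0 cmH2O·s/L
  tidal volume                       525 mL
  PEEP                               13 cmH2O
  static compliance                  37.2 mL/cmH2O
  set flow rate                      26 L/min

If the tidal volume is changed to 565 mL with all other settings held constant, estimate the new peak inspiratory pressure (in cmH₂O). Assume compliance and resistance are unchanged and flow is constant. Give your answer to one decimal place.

33.4

Flow: 26 L/min ÷ 60 = 0.4333 L/s.
PIP = Vt/C + R·V̇ + PEEP (constant-flow equation of motion).
Only the elastic term changes: ΔPIP = ΔVt / C = (565 − 525) / 37.2 = 1.075 cmH2O.
Original PIP = 525/37.2 + 12.0×0.4333 + 13 = 32.313 cmH2O; new PIP = 32.313 + (1.075) = 33.388 cmH2O.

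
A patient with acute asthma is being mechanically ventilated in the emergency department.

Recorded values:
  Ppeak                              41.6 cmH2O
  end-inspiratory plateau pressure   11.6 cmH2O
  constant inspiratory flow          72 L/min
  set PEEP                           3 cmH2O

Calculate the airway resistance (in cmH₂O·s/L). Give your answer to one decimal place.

25.0

Flow: 72 L/min ÷ 60 = 1.2 L/s.
Raw = (PIP − Pplat) / flow = (41.6 − 11.6) / 1.2 = 30.0 / 1.2 = 25.0 cmH2O·s/L.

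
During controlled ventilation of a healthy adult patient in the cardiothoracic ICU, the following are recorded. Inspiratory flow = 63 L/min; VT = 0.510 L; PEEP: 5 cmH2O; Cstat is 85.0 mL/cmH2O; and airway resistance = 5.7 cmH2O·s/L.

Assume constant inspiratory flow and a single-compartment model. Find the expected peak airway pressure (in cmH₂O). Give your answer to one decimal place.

17.0

Flow: 63 L/min ÷ 60 = 1.05 L/s.
Equation of motion (constant flow): PIP = Vt/C + R·V̇ + PEEP.
PIP = 510/85.0 + 5.7×1.05 + 5 = 6.0 + 5.985 + 5 = 16.985 cmH2O.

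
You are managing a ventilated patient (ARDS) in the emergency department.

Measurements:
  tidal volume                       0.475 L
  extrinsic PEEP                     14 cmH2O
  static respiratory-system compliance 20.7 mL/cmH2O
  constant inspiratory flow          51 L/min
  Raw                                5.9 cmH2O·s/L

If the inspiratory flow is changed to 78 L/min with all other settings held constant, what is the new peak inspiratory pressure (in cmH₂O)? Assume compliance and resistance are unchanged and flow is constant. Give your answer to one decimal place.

Flow: 51 L/min ÷ 60 = 0.85 L/s.
New flow: 78 L/min ÷ 60 = 1.3 L/s.
PIP = Vt/C + R·V̇ + PEEP (constant-flow equation of motion).
Only the resistive term changes: ΔPIP = R × ΔV̇ = 5.9 × (1.3 − 0.85) = 5.9 × 0.45 = 2.655 cmH2O.
Original PIP = 475/20.7 + 5.9×0.85 + 14 = 41.962 cmH2O; new PIP = 41.962 + (2.655) = 44.617 cmH2O.

44.6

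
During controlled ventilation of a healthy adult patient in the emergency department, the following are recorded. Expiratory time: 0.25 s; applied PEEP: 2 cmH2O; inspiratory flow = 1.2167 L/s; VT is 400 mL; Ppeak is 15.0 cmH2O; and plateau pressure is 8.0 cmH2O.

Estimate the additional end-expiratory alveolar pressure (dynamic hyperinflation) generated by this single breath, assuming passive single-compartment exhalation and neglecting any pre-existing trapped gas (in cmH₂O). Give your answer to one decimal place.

3.1

R = (PIP − Pplat)/V̇ = (15.0 − 8.0) / 1.2167 = 7.0/1.2167 = 5.753 cmH2O·s/L.
C = Vt/(Pplat − PEEP) = 400.0 / (8.0 − 2) = 400.0/6.0 = 66.667 mL/cmH2O.
τ = R × C = 5.753 × 0.06667 L/cmH2O = 0.3836 s.
Fraction remaining = e^(−Te/τ) = e^(−0.25/0.3836) = 0.5211; trapped volume = 400.0 × 0.5211 = 208.44 mL.
Additional alveolar pressure from trapping ≈ V_trapped / C = 208.44 / 66.667 = 3.127 cmH2O.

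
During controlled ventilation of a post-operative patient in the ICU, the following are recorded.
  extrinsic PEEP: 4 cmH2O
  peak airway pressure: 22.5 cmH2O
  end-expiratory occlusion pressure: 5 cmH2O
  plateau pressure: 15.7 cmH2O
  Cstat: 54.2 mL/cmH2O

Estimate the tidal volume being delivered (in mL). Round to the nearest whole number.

End-expiratory occlusion gives total PEEP = 5 cmH2O (intrinsic PEEP = 5 − 4 = 1). Use total PEEP for the elastic gradient.
Vt = Cstat × (Pplat − PEEPtotal) = 54.2 × (15.7 − 5) = 54.2 × 10.7 = 579.94 mL.

580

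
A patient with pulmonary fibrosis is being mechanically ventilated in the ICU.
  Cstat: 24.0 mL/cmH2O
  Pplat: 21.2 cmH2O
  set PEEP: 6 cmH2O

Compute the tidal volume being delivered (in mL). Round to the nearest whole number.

Vt = Cstat × (Pplat − PEEP) = 24.0 × (21.2 − 6) = 24.0 × 15.2 = 364.8 mL.

365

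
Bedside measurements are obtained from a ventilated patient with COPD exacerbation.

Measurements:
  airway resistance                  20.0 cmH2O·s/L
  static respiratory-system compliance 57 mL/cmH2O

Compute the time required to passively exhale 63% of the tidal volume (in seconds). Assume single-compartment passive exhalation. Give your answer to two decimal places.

τ = R × C = 20.0 × 57 mL/cmH2O = 20.0 × 0.057 L/cmH2O = 1.14 s.
Exhaled fraction f = 1 − e^(−t/τ) → t = −τ·ln(1 − f) = −1.14·ln(0.37) = 1.133 s.

1.13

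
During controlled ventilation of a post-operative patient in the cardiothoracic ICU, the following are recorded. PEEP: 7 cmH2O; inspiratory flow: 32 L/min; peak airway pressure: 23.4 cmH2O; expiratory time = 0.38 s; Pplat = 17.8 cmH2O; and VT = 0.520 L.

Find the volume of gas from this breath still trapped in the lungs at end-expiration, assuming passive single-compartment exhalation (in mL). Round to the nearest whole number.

Flow: 32 L/min ÷ 60 = 0.5333 L/s.
R = (PIP − Pplat)/V̇ = (23.4 − 17.8) / 0.5333 = 5.6/0.5333 = 10.501 cmH2O·s/L.
C = Vt/(Pplat − PEEP) = 520.0 / (17.8 − 7) = 520.0/10.8 = 48.148 mL/cmH2O.
τ = R × C = 10.501 × 0.04815 L/cmH2O = 0.5056 s.
Fraction remaining = e^(−Te/τ) = e^(−0.38/0.5056) = 0.4716.
Trapped volume = 520.0 × 0.4716 = 245.23 mL.

245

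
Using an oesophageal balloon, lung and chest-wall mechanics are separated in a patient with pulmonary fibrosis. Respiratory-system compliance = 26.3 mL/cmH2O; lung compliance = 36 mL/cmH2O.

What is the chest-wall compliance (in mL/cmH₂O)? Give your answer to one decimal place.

1/Ccw = 1/Crs − 1/CL.
1/Ccw = 1/26.3 − 1/36 = 0.01025.
Ccw = 97.561 mL/cmH2O.

97.6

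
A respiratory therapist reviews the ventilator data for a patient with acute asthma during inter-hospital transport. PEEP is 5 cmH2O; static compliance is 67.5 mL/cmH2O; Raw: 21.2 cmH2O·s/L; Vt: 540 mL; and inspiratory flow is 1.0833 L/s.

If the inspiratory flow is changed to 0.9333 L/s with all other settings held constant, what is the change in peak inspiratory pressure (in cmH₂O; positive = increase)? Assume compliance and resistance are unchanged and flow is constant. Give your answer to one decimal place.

-3.2

PIP = Vt/C + R·V̇ + PEEP (constant-flow equation of motion).
Only the resistive term changes: ΔPIP = R × ΔV̇ = 21.2 × (0.9333 − 1.0833) = 21.2 × -0.15 = -3.18 cmH2O.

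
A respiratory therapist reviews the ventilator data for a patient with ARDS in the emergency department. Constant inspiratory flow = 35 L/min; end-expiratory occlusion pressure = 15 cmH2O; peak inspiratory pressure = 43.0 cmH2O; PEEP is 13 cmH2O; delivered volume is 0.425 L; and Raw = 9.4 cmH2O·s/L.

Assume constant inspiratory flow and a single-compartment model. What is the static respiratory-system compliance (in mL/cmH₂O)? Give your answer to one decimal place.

18.9

Flow: 35 L/min ÷ 60 = 0.5833 L/s.
Total PEEP = 15 cmH2O (set 13 + intrinsic 2); this is the baseline alveolar pressure.
Equation of motion (constant flow): PIP = Vt/C + R·V̇ + PEEP.
Vt/C = PIP − R·V̇ − PEEP = 43.0 − 9.4×0.5833 − 15 = 43.0 − 5.483 − 15 = 22.517 cmH2O.
C = Vt / 22.517 = 425 / 22.517 = 18.875 mL/cmH2O.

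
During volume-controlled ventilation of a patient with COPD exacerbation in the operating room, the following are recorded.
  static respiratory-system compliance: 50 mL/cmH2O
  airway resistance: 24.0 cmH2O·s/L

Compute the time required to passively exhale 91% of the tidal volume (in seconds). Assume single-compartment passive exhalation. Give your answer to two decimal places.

τ = R × C = 24.0 × 50 mL/cmH2O = 24.0 × 0.050 L/cmH2O = 1.2 s.
Exhaled fraction f = 1 − e^(−t/τ) → t = −τ·ln(1 − f) = −1.2·ln(0.09) = 2.89 s.

2.89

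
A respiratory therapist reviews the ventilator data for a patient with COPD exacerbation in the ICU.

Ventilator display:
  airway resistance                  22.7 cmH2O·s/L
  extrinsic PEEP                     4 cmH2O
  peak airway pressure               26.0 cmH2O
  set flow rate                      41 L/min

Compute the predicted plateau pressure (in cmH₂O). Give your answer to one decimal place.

Flow: 41 L/min ÷ 60 = 0.6833 L/s.
Pplat = PIP − Raw × flow = 26.0 − 22.7 × 0.6833 = 26.0 − 15.511 = 10.489 cmH2O.

10.5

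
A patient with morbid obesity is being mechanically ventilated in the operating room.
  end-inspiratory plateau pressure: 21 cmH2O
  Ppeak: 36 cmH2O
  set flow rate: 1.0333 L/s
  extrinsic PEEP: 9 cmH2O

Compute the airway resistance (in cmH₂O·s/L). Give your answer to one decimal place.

Raw = (PIP − Pplat) / flow = (36 − 21) / 1.0333 = 15.0 / 1.0333 = 14.517 cmH2O·s/L.

14.5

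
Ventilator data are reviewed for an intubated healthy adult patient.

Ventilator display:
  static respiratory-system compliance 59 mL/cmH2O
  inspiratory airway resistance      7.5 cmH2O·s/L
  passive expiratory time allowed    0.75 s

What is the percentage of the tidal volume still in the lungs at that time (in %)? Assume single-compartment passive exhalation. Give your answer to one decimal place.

τ = R × C = 7.5 × 59 mL/cmH2O = 7.5 × 0.059 L/cmH2O = 0.4425 s.
Passive exhalation: V(t)/V₀ = e^(−t/τ) = e^(−0.75/0.4425) = 0.1836.
Fraction remaining = 0.1836 → 18.36%.

18.4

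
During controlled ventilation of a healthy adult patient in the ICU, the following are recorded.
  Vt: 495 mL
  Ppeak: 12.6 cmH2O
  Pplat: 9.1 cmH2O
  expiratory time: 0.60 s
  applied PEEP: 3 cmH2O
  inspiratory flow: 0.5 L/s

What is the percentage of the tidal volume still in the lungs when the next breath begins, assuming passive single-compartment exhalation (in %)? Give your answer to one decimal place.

R = (PIP − Pplat)/V̇ = (12.6 − 9.1) / 0.5 = 3.5/0.5 = 7.0 cmH2O·s/L.
C = Vt/(Pplat − PEEP) = 495.0 / (9.1 − 3) = 495.0/6.1 = 81.148 mL/cmH2O.
τ = R × C = 7.0 × 0.08115 L/cmH2O = 0.5681 s.
Fraction remaining at end-expiration = e^(−Te/τ) = e^(−0.60/0.5681) = 0.3478 → 34.78%.

34.8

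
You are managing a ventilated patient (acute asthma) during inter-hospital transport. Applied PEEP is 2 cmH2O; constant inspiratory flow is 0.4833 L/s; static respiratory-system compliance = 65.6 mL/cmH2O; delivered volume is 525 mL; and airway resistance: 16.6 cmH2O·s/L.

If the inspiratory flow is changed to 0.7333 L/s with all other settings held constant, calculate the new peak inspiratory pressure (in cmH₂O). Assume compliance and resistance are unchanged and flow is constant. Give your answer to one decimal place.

PIP = Vt/C + R·V̇ + PEEP (constant-flow equation of motion).
Only the resistive term changes: ΔPIP = R × ΔV̇ = 16.6 × (0.7333 − 0.4833) = 16.6 × 0.25 = 4.15 cmH2O.
Original PIP = 525/65.6 + 16.6×0.4833 + 2 = 18.026 cmH2O; new PIP = 18.026 + (4.15) = 22.176 cmH2O.

22.2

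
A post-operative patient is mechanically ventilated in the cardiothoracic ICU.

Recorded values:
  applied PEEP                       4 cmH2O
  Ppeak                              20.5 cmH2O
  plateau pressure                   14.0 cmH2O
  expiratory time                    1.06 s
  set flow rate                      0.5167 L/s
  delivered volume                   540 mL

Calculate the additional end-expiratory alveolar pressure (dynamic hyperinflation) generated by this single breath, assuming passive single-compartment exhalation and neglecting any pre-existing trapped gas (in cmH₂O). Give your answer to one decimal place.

R = (PIP − Pplat)/V̇ = (20.5 − 14.0) / 0.5167 = 6.5/0.5167 = 12.58 cmH2O·s/L.
C = Vt/(Pplat − PEEP) = 540.0 / (14.0 − 4) = 540.0/10.0 = 54.0 mL/cmH2O.
τ = R × C = 12.58 × 0.054 L/cmH2O = 0.6793 s.
Fraction remaining = e^(−Te/τ) = e^(−1.06/0.6793) = 0.21; trapped volume = 540.0 × 0.21 = 113.4 mL.
Additional alveolar pressure from trapping ≈ V_trapped / C = 113.4 / 54.0 = 2.1 cmH2O.

2.1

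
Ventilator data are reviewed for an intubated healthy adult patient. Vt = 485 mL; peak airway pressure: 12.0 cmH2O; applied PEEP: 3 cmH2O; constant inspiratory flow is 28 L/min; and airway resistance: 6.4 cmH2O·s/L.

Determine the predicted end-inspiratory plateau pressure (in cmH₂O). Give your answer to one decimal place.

9.0

Flow: 28 L/min ÷ 60 = 0.4667 L/s.
Pplat = PIP − Raw × flow = 12.0 − 6.4 × 0.4667 = 12.0 − 2.987 = 9.013 cmH2O.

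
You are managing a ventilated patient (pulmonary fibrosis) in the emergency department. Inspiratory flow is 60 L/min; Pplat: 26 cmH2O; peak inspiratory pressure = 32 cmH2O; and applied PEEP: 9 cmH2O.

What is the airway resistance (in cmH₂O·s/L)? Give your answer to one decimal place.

Flow: 60 L/min ÷ 60 = 1 L/s.
Raw = (PIP − Pplat) / flow = (32 − 26) / 1 = 6.0 / 1 = 6.0 cmH2O·s/L.

6.0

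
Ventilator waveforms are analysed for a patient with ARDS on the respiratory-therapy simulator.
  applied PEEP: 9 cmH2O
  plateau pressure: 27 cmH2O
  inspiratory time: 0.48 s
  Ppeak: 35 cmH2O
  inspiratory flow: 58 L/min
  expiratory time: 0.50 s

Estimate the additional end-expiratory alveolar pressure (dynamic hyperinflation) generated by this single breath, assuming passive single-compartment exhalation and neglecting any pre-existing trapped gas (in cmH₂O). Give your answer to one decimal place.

Flow: 58 L/min ÷ 60 = 0.9667 L/s.
Vt = flow × Ti = 0.9667 L/s × 0.48 s × 1000 mL/L = 464.02 mL.
R = (PIP − Pplat)/V̇ = (35 − 27) / 0.9667 = 8.0/0.9667 = 8.276 cmH2O·s/L.
C = Vt/(Pplat − PEEP) = 464.02 / (27 − 9) = 464.02/18.0 = 25.779 mL/cmH2O.
τ = R × C = 8.276 × 0.02578 L/cmH2O = 0.2134 s.
Fraction remaining = e^(−Te/τ) = e^(−0.50/0.2134) = 0.09604; trapped volume = 464.02 × 0.09604 = 44.564 mL.
Additional alveolar pressure from trapping ≈ V_trapped / C = 44.564 / 25.779 = 1.729 cmH2O.

1.7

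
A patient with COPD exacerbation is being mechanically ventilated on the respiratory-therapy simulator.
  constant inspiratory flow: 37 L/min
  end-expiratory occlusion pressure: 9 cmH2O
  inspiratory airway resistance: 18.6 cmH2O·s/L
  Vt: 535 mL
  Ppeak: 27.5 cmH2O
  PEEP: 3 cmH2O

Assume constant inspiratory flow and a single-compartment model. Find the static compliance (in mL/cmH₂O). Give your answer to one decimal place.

76.1

Flow: 37 L/min ÷ 60 = 0.6167 L/s.
Total PEEP = 9 cmH2O (set 3 + intrinsic 6); this is the baseline alveolar pressure.
Equation of motion (constant flow): PIP = Vt/C + R·V̇ + PEEP.
Vt/C = PIP − R·V̇ − PEEP = 27.5 − 18.6×0.6167 − 9 = 27.5 − 11.471 − 9 = 7.029 cmH2O.
C = Vt / 7.029 = 535 / 7.029 = 76.113 mL/cmH2O.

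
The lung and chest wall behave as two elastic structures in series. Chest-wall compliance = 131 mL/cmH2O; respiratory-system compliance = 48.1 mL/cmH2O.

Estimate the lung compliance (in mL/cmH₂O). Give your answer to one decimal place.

76.0

1/CL = 1/Crs − 1/Ccw.
1/CL = 1/48.1 − 1/131 = 0.01316.
CL = 75.988 mL/cmH2O.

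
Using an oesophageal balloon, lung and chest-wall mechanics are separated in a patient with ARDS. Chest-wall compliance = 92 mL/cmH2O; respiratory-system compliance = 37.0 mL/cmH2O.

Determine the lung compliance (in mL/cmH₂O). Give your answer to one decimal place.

1/CL = 1/Crs − 1/Ccw.
1/CL = 1/37.0 − 1/92 = 0.01616.
CL = 61.881 mL/cmH2O.

61.9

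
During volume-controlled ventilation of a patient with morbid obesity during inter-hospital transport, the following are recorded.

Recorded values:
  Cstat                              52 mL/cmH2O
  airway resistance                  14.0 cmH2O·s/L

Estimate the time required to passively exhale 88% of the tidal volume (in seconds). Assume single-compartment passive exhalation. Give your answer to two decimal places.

τ = R × C = 14.0 × 52 mL/cmH2O = 14.0 × 0.052 L/cmH2O = 0.728 s.
Exhaled fraction f = 1 − e^(−t/τ) → t = −τ·ln(1 − f) = −0.728·ln(0.12) = 1.544 s.

1.54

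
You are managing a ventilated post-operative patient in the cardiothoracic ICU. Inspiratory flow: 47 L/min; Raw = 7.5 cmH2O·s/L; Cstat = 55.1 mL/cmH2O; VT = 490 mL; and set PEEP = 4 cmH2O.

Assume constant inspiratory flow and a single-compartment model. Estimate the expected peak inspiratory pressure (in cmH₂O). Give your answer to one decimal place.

Flow: 47 L/min ÷ 60 = 0.7833 L/s.
Equation of motion (constant flow): PIP = Vt/C + R·V̇ + PEEP.
PIP = 490/55.1 + 7.5×0.7833 + 4 = 8.893 + 5.875 + 4 = 18.768 cmH2O.

18.8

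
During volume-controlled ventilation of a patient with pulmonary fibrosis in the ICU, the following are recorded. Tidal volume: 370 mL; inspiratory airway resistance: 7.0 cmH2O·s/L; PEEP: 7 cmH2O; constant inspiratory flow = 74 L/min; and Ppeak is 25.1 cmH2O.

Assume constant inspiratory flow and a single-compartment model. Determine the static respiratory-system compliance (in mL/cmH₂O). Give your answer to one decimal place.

Flow: 74 L/min ÷ 60 = 1.2333 L/s.
Equation of motion (constant flow): PIP = Vt/C + R·V̇ + PEEP.
Vt/C = PIP − R·V̇ − PEEP = 25.1 − 7.0×1.2333 − 7 = 25.1 − 8.633 − 7 = 9.467 cmH2O.
C = Vt / 9.467 = 370 / 9.467 = 39.083 mL/cmH2O.

39.1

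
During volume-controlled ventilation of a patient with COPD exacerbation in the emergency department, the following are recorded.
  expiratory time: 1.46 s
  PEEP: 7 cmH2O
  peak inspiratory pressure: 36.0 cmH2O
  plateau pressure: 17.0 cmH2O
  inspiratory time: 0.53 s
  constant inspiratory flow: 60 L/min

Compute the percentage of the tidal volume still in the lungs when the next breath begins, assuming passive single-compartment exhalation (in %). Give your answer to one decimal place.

Flow: 60 L/min ÷ 60 = 1 L/s.
Vt = flow × Ti = 1 L/s × 0.53 s × 1000 mL/L = 530.0 mL.
R = (PIP − Pplat)/V̇ = (36.0 − 17.0) / 1 = 19.0/1 = 19.0 cmH2O·s/L.
C = Vt/(Pplat − PEEP) = 530.0 / (17.0 − 7) = 530.0/10.0 = 53.0 mL/cmH2O.
τ = R × C = 19.0 × 0.053 L/cmH2O = 1.007 s.
Fraction remaining at end-expiration = e^(−Te/τ) = e^(−1.46/1.007) = 0.2346 → 23.46%.

23.5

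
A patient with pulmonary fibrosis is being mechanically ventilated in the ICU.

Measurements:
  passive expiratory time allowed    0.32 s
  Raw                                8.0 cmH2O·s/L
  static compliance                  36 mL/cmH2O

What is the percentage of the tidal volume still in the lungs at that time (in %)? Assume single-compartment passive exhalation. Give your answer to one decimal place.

τ = R × C = 8.0 × 36 mL/cmH2O = 8.0 × 0.036 L/cmH2O = 0.288 s.
Passive exhalation: V(t)/V₀ = e^(−t/τ) = e^(−0.32/0.288) = 0.3292.
Fraction remaining = 0.3292 → 32.92%.

32.9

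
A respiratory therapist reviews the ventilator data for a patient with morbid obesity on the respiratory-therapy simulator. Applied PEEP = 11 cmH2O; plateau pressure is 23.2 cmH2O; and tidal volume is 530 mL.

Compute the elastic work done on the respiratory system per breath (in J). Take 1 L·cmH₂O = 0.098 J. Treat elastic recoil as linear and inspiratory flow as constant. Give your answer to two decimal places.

0.32

Elastic work ≈ ½ × (Pplat − PEEP) × Vt = 0.5 × (23.2 − 11) × 0.530 L = 0.5 × 12.2 × 0.530 = 3.233 L·cmH2O.
× 0.098 J/(L·cmH2O) → 0.3168 J.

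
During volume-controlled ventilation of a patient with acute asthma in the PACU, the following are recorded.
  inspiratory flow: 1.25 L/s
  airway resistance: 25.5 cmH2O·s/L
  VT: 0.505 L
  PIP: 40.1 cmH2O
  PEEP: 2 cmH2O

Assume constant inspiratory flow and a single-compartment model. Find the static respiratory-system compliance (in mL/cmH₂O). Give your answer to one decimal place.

81.1

Equation of motion (constant flow): PIP = Vt/C + R·V̇ + PEEP.
Vt/C = PIP − R·V̇ − PEEP = 40.1 − 25.5×1.25 − 2 = 40.1 − 31.875 − 2 = 6.225 cmH2O.
C = Vt / 6.225 = 505 / 6.225 = 81.124 mL/cmH2O.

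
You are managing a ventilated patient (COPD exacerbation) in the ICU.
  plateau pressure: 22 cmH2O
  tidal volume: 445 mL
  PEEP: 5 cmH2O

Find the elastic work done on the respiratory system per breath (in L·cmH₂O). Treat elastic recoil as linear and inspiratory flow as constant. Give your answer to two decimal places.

3.78

Elastic work ≈ ½ × (Pplat − PEEP) × Vt = 0.5 × (22 − 5) × 0.445 L = 0.5 × 17.0 × 0.445 = 3.783 L·cmH2O.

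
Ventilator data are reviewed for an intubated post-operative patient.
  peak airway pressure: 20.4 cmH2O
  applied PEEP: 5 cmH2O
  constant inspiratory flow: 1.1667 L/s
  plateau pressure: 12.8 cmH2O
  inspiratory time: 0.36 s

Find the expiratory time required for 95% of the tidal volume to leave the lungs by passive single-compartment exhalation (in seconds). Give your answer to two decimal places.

Vt = flow × Ti = 1.1667 L/s × 0.36 s × 1000 mL/L = 420.01 mL.
R = (PIP − Pplat)/V̇ = (20.4 − 12.8) / 1.1667 = 7.6/1.1667 = 6.514 cmH2O·s/L.
C = Vt/(Pplat − PEEP) = 420.01 / (12.8 − 5) = 420.01/7.8 = 53.847 mL/cmH2O.
τ = R × C = 6.514 × 0.05385 L/cmH2O = 0.3508 s.
t = −τ·ln(1 − 0.95) = −0.3508·ln(0.05) = 1.051 s.

1.05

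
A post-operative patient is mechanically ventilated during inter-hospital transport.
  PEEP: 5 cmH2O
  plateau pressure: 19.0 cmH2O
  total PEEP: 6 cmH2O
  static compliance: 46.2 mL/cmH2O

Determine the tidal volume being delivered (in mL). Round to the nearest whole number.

601

End-expiratory occlusion gives total PEEP = 6 cmH2O (intrinsic PEEP = 6 − 5 = 1). Use total PEEP for the elastic gradient.
Vt = Cstat × (Pplat − PEEPtotal) = 46.2 × (19.0 − 6) = 46.2 × 13.0 = 600.6 mL.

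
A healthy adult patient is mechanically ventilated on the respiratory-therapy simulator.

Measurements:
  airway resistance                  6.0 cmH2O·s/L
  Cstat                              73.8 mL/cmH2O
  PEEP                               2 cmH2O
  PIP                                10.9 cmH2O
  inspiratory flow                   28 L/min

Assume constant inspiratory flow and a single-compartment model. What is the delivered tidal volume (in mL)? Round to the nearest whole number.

Flow: 28 L/min ÷ 60 = 0.4667 L/s.
Equation of motion (constant flow): PIP = Vt/C + R·V̇ + PEEP.
Vt/C = PIP − R·V̇ − PEEP = 10.9 − 2.8 − 2 = 6.1 cmH2O.
Vt = C × 6.1 = 73.8 × 6.1 = 450.18 mL.

450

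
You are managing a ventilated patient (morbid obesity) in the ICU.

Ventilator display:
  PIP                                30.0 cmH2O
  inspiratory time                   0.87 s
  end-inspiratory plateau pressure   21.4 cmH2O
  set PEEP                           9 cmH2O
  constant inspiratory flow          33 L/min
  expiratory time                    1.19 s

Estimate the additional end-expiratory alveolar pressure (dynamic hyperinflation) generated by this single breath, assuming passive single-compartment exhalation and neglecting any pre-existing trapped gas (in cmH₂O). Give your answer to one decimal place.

Flow: 33 L/min ÷ 60 = 0.55 L/s.
Vt = flow × Ti = 0.55 L/s × 0.87 s × 1000 mL/L = 478.5 mL.
R = (PIP − Pplat)/V̇ = (30.0 − 21.4) / 0.55 = 8.6/0.55 = 15.636 cmH2O·s/L.
C = Vt/(Pplat − PEEP) = 478.5 / (21.4 − 9) = 478.5/12.4 = 38.589 mL/cmH2O.
τ = R × C = 15.636 × 0.03859 L/cmH2O = 0.6034 s.
Fraction remaining = e^(−Te/τ) = e^(−1.19/0.6034) = 0.1392; trapped volume = 478.5 × 0.1392 = 66.607 mL.
Additional alveolar pressure from trapping ≈ V_trapped / C = 66.607 / 38.589 = 1.726 cmH2O.

1.7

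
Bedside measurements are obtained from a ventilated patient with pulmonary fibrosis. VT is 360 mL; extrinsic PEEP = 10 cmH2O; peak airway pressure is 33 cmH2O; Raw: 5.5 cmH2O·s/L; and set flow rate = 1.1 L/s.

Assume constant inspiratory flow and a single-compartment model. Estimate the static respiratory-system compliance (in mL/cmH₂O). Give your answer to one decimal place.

21.2

Equation of motion (constant flow): PIP = Vt/C + R·V̇ + PEEP.
Vt/C = PIP − R·V̇ − PEEP = 33 − 5.5×1.1 − 10 = 33 − 6.05 − 10 = 16.95 cmH2O.
C = Vt / 16.95 = 360 / 16.95 = 21.239 mL/cmH2O.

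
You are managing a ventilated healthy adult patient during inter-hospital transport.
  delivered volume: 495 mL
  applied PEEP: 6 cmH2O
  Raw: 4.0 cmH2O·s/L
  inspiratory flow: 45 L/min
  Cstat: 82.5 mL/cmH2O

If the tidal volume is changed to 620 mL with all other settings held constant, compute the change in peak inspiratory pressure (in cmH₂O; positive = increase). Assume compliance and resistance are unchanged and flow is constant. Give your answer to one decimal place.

1.5

PIP = Vt/C + R·V̇ + PEEP (constant-flow equation of motion).
Only the elastic term changes: ΔPIP = ΔVt / C = (620 − 495) / 82.5 = 1.515 cmH2O.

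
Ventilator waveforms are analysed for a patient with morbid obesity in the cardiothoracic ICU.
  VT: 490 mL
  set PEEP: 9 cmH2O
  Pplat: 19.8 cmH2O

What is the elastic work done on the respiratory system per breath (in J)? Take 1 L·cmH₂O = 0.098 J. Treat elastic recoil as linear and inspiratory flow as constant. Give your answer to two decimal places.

0.26

Elastic work ≈ ½ × (Pplat − PEEP) × Vt = 0.5 × (19.8 − 9) × 0.490 L = 0.5 × 10.8 × 0.490 = 2.646 L·cmH2O.
× 0.098 J/(L·cmH2O) → 0.2593 J.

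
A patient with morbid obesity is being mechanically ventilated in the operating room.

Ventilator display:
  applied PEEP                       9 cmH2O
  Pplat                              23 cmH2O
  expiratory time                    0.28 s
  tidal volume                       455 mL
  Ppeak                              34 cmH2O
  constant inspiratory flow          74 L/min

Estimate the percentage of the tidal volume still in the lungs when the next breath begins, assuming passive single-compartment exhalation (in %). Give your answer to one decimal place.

38.1

Flow: 74 L/min ÷ 60 = 1.2333 L/s.
R = (PIP − Pplat)/V̇ = (34 − 23) / 1.2333 = 11.0/1.2333 = 8.919 cmH2O·s/L.
C = Vt/(Pplat − PEEP) = 455.0 / (23 − 9) = 455.0/14.0 = 32.5 mL/cmH2O.
τ = R × C = 8.919 × 0.0325 L/cmH2O = 0.2899 s.
Fraction remaining at end-expiration = e^(−Te/τ) = e^(−0.28/0.2899) = 0.3807 → 38.07%.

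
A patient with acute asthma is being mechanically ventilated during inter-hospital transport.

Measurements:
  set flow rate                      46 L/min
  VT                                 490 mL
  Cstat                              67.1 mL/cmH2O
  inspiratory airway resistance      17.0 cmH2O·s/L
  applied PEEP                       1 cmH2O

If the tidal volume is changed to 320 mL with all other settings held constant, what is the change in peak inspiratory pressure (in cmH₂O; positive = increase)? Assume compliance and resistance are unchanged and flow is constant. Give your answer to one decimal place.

PIP = Vt/C + R·V̇ + PEEP (constant-flow equation of motion).
Only the elastic term changes: ΔPIP = ΔVt / C = (320 − 490) / 67.1 = -2.534 cmH2O.

-2.5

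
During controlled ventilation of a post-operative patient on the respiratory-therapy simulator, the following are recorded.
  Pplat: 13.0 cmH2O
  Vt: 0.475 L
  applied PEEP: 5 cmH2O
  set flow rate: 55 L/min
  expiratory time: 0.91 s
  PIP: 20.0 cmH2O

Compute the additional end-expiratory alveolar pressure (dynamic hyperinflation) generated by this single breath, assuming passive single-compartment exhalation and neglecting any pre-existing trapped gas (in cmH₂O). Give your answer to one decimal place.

Flow: 55 L/min ÷ 60 = 0.9167 L/s.
R = (PIP − Pplat)/V̇ = (20.0 − 13.0) / 0.9167 = 7.0/0.9167 = 7.636 cmH2O·s/L.
C = Vt/(Pplat − PEEP) = 475.0 / (13.0 − 5) = 475.0/8.0 = 59.375 mL/cmH2O.
τ = R × C = 7.636 × 0.05938 L/cmH2O = 0.4534 s.
Fraction remaining = e^(−Te/τ) = e^(−0.91/0.4534) = 0.1344; trapped volume = 475.0 × 0.1344 = 63.84 mL.
Additional alveolar pressure from trapping ≈ V_trapped / C = 63.84 / 59.375 = 1.075 cmH2O.

1.1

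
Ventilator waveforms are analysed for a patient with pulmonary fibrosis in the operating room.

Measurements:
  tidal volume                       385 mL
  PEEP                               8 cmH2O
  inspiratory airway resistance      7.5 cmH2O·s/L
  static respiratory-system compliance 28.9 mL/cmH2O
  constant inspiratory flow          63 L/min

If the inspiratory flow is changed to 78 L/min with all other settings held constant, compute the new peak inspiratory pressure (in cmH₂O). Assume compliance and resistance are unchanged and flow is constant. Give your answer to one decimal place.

Flow: 63 L/min ÷ 60 = 1.05 L/s.
New flow: 78 L/min ÷ 60 = 1.3 L/s.
PIP = Vt/C + R·V̇ + PEEP (constant-flow equation of motion).
Only the resistive term changes: ΔPIP = R × ΔV̇ = 7.5 × (1.3 − 1.05) = 7.5 × 0.25 = 1.875 cmH2O.
Original PIP = 385/28.9 + 7.5×1.05 + 8 = 29.197 cmH2O; new PIP = 29.197 + (1.875) = 31.072 cmH2O.

31.1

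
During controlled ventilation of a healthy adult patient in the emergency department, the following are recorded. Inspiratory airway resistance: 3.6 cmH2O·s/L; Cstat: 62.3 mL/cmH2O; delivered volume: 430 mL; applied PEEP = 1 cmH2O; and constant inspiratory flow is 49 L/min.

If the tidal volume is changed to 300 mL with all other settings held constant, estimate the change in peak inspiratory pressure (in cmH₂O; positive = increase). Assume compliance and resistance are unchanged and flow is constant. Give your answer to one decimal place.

-2.1

PIP = Vt/C + R·V̇ + PEEP (constant-flow equation of motion).
Only the elastic term changes: ΔPIP = ΔVt / C = (300 − 430) / 62.3 = -2.087 cmH2O.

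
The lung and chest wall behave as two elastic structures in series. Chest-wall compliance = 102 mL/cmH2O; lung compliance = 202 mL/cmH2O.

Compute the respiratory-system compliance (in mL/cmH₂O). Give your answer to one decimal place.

Lung and chest wall are elastances in series: 1/Crs = 1/CL + 1/Ccw.
1/Crs = 1/202 + 1/102 = 0.01475.
Crs = 67.797 mL/cmH2O.

67.8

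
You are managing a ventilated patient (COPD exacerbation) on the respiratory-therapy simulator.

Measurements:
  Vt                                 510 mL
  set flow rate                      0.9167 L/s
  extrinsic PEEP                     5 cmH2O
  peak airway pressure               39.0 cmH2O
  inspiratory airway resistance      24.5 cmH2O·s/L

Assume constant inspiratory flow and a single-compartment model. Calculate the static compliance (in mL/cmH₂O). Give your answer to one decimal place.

Equation of motion (constant flow): PIP = Vt/C + R·V̇ + PEEP.
Vt/C = PIP − R·V̇ − PEEP = 39.0 − 24.5×0.9167 − 5 = 39.0 − 22.459 − 5 = 11.541 cmH2O.
C = Vt / 11.541 = 510 / 11.541 = 44.19 mL/cmH2O.

44.2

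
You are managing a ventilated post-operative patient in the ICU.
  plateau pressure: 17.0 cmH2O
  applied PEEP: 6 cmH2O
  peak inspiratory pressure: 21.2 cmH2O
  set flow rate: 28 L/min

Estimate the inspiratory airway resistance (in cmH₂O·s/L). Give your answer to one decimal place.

Flow: 28 L/min ÷ 60 = 0.4667 L/s.
Raw = (PIP − Pplat) / flow = (21.2 − 17.0) / 0.4667 = 4.2 / 0.4667 = 8.999 cmH2O·s/L.

9.0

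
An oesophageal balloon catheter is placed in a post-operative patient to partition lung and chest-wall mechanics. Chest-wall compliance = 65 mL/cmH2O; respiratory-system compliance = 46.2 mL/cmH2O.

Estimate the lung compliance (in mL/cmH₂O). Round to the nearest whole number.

160

1/CL = 1/Crs − 1/Ccw.
1/CL = 1/46.2 − 1/65 = 0.00626.
CL = 159.74 mL/cmH2O.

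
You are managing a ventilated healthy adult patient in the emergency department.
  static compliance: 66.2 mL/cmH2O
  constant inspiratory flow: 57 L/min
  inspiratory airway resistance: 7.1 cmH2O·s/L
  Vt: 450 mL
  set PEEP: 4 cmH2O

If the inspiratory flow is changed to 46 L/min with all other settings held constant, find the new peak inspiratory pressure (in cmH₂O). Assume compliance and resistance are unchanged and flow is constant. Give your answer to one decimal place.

16.2

Flow: 57 L/min ÷ 60 = 0.95 L/s.
New flow: 46 L/min ÷ 60 = 0.7667 L/s.
PIP = Vt/C + R·V̇ + PEEP (constant-flow equation of motion).
Only the resistive term changes: ΔPIP = R × ΔV̇ = 7.1 × (0.7667 − 0.95) = 7.1 × -0.1833 = -1.301 cmH2O.
Original PIP = 450/66.2 + 7.1×0.95 + 4 = 17.543 cmH2O; new PIP = 17.543 + (-1.301) = 16.242 cmH2O.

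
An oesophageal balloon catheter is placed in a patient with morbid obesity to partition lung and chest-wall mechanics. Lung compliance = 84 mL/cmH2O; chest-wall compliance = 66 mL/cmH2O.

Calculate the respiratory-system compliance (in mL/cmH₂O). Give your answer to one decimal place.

Lung and chest wall are elastances in series: 1/Crs = 1/CL + 1/Ccw.
1/Crs = 1/84 + 1/66 = 0.02706.
Crs = 36.955 mL/cmH2O.

37.0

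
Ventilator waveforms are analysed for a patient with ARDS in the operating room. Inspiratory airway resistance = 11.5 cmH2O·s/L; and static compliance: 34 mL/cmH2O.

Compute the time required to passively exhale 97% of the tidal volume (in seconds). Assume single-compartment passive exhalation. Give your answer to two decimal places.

1.37

τ = R × C = 11.5 × 34 mL/cmH2O = 11.5 × 0.034 L/cmH2O = 0.391 s.
Exhaled fraction f = 1 − e^(−t/τ) → t = −τ·ln(1 − f) = −0.391·ln(0.03) = 1.371 s.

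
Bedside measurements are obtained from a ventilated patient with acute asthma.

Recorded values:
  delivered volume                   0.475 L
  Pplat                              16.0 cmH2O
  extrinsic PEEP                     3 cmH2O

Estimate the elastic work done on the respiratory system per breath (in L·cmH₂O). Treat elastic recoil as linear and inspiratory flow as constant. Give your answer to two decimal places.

3.09

Elastic work ≈ ½ × (Pplat − PEEP) × Vt = 0.5 × (16.0 − 3) × 0.475 L = 0.5 × 13.0 × 0.475 = 3.088 L·cmH2O.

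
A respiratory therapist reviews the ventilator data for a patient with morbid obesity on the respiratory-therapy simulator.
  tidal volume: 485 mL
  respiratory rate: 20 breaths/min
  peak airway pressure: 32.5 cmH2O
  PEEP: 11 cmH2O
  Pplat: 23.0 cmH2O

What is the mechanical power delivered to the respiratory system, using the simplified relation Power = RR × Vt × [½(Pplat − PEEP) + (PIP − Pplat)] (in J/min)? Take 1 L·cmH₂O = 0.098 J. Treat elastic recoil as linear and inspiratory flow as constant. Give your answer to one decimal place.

14.7

Per-breath work = Vt × [½(Pplat−PEEP) + (PIP−Pplat)] = 0.485 × [0.5×12.0 + 9.5] = 0.485 × 15.5 = 7.518 L·cmH2O.
Power = 20 × 7.518 = 150.36 L·cmH2O/min.
× 0.098 J/(L·cmH2O) → 14.735 J/min.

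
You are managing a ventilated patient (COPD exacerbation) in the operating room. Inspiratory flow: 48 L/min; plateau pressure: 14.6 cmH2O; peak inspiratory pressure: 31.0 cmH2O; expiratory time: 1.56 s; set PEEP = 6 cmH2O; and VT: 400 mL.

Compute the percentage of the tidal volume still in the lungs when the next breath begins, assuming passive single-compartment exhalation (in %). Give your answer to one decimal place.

Flow: 48 L/min ÷ 60 = 0.8 L/s.
R = (PIP − Pplat)/V̇ = (31.0 − 14.6) / 0.8 = 16.4/0.8 = 20.5 cmH2O·s/L.
C = Vt/(Pplat − PEEP) = 400.0 / (14.6 − 6) = 400.0/8.6 = 46.512 mL/cmH2O.
τ = R × C = 20.5 × 0.04651 L/cmH2O = 0.9535 s.
Fraction remaining at end-expiration = e^(−Te/τ) = e^(−1.56/0.9535) = 0.1947 → 19.47%.

19.5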